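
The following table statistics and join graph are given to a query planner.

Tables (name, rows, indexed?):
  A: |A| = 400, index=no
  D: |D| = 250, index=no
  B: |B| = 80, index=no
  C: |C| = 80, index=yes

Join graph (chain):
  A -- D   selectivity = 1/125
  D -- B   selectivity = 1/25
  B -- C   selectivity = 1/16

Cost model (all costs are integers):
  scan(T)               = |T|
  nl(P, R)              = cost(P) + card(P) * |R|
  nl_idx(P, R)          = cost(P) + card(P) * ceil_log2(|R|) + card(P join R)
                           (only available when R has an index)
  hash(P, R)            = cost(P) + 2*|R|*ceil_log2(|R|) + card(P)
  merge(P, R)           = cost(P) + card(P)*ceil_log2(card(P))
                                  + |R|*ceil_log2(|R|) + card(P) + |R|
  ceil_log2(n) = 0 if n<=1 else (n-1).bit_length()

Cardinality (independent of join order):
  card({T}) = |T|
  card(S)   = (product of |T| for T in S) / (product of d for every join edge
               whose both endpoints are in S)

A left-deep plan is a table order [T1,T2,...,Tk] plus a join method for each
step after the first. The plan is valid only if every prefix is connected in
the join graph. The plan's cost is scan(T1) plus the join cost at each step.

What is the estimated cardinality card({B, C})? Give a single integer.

Tables in S: B(80), C(80)
Edges inside S: B-C(d=16)
numerator = 80 * 80 = 6400
denominator = 16 = 16
card(S) = 6400 / 16 = 400

400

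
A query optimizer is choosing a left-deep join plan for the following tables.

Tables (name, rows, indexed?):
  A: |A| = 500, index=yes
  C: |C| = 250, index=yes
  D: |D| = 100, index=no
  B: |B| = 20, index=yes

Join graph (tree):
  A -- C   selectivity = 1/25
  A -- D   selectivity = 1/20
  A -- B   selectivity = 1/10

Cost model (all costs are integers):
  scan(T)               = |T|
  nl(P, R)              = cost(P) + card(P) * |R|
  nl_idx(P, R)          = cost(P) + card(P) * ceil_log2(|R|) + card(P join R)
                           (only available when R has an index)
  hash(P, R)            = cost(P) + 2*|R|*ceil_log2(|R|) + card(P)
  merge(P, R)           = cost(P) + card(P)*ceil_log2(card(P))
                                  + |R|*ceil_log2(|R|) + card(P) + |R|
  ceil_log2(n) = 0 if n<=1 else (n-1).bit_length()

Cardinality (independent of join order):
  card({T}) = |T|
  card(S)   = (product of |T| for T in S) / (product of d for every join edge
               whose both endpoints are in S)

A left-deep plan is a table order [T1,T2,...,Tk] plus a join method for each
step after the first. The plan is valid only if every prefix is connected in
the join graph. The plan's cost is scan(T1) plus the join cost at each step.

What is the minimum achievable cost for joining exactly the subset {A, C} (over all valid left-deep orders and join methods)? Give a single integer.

Selinger DP over subsets of {A,C}:
  {A}: scan cost=500, card=500
  {C}: scan cost=250, card=250
  {AC}: card=5000; try (C,hash)→5000, (A,merge)→7500, (A,nl_idx)→7500, (C,merge)→7750, (C,nl_idx)→9500, (A,hash)→9500 …(+2); best=5000 via (C,hash)

5000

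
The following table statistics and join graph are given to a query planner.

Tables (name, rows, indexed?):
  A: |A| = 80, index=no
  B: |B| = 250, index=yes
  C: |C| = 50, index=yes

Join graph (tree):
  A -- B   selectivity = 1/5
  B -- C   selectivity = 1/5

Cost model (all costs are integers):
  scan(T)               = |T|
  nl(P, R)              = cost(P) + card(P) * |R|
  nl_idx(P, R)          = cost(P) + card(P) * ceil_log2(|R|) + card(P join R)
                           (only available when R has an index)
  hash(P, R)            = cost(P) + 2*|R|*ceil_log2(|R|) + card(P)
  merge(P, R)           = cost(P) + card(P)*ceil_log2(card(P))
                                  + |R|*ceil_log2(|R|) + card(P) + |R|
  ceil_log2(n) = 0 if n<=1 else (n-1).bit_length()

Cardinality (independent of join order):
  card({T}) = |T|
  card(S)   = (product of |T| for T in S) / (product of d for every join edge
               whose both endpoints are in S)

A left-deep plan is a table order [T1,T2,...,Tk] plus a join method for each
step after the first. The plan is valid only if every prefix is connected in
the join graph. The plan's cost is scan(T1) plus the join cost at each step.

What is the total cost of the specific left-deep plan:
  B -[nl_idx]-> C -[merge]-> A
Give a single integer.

37390

step 1: scan B: cost=250, card=250
step 2: join C via nl_idx
    card(P join C) = 250*50/(5) = 2500
    cost = 250 + 250*6 + 2500 = 4250
step 3: join A via merge
    card(P join A) = 2500*80/(5) = 40000
    cost = 4250 + 2500*12 + 80*7 + 2500 + 80 = 37390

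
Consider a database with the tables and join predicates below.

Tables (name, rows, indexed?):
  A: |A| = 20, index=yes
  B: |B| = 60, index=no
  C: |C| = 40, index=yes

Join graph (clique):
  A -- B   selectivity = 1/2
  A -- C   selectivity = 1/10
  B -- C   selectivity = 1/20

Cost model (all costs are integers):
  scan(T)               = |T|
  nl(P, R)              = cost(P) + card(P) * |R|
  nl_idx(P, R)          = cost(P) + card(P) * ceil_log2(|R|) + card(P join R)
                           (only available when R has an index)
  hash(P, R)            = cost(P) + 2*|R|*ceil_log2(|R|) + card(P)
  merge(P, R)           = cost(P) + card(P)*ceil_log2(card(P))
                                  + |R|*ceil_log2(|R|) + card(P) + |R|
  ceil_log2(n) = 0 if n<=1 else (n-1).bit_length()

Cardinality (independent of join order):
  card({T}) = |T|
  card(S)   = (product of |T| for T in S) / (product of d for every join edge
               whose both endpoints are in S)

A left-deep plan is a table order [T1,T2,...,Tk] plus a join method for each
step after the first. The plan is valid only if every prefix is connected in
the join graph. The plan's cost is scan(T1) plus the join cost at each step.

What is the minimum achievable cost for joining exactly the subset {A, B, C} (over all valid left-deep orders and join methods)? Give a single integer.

860

Selinger DP over subsets of {A,B,C}:
  {A}: scan cost=20, card=20
  {B}: scan cost=60, card=60
  {C}: scan cost=40, card=40
  {AB}: card=600; try (A,hash)→320, (B,merge)→560, (A,merge)→600, (B,hash)→760, (A,nl_idx)→960, (B,nl)→1220 …(+1); best=320 via (A,hash)
  {AC}: card=80; try (C,nl_idx)→220, (A,hash)→280, (A,nl_idx)→320, (C,merge)→420, (A,merge)→440, (C,hash)→520 …(+2); best=220 via (C,nl_idx)
  {BC}: card=120; try (C,nl_idx)→540, (C,hash)→600, (B,merge)→740, (C,merge)→760, (B,hash)→800, (B,nl)→2440 …(+1); best=540 via (C,nl_idx)
  {ABC}: card=120; try (A,hash)→860, (B,hash)→1020, (A,nl_idx)→1260, (B,merge)→1280, (C,hash)→1400, (A,merge)→1620 …(+5); best=860 via (A,hash)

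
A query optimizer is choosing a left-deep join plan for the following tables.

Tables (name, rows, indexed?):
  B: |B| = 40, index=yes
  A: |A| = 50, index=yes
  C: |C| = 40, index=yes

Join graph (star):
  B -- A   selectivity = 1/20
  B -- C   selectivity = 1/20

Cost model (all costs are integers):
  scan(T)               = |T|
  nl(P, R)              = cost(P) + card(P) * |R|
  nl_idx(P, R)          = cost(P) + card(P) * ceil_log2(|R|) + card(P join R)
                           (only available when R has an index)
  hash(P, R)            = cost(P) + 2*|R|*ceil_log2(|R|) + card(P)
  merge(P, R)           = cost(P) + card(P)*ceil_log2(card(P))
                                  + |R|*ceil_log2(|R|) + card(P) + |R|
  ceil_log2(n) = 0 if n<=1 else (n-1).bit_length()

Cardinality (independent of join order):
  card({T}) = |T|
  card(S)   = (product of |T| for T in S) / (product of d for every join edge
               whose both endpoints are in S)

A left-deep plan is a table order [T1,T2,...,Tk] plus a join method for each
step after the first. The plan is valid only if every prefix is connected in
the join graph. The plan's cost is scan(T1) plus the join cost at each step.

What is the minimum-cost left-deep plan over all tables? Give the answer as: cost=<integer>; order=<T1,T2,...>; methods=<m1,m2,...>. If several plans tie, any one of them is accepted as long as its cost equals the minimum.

Selinger DP (subsets sized 1..n):
  {B}: scan cost=40, card=40
  {A}: scan cost=50, card=50
  {C}: scan cost=40, card=40
  {AB}: card=100; try (A,nl_idx)→380, (B,nl_idx)→450, (B,hash)→580, (A,merge)→670, (B,merge)→680, (A,hash)→680 …(+2); best=380 via (A,nl_idx)
  {BC}: card=80; try (C,nl_idx)→360, (B,nl_idx)→360, (C,hash)→560, (B,hash)→560, (C,merge)→600, (B,merge)→600 …(+2); best=360 via (C,nl_idx)
  {ABC}: card=200; try (C,hash)→960, (A,hash)→1040, (A,nl_idx)→1040, (C,nl_idx)→1180, (A,merge)→1350, (C,merge)→1460 …(+2); best=960 via (C,hash)

cost=960; order=B,A,C; methods=nl_idx,hash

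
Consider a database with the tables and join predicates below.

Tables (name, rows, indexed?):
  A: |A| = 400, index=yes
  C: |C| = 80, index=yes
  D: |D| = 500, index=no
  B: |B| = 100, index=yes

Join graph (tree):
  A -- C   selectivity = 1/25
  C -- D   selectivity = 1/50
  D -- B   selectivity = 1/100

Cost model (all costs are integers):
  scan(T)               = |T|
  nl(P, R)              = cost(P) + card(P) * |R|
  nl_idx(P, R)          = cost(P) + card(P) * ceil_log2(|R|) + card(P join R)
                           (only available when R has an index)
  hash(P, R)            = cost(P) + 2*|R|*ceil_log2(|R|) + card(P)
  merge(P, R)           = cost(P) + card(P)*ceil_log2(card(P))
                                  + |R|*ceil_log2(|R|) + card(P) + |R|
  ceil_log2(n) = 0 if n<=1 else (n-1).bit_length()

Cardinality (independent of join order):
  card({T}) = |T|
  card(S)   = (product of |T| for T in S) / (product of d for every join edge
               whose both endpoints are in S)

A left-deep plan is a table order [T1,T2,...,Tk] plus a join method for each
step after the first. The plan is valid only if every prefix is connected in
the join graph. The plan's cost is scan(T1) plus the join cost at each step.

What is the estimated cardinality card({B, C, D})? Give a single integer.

Tables in S: B(100), C(80), D(500)
Edges inside S: C-D(d=50), D-B(d=100)
numerator = 100 * 80 * 500 = 4000000
denominator = 50 * 100 = 5000
card(S) = 4000000 / 5000 = 800

800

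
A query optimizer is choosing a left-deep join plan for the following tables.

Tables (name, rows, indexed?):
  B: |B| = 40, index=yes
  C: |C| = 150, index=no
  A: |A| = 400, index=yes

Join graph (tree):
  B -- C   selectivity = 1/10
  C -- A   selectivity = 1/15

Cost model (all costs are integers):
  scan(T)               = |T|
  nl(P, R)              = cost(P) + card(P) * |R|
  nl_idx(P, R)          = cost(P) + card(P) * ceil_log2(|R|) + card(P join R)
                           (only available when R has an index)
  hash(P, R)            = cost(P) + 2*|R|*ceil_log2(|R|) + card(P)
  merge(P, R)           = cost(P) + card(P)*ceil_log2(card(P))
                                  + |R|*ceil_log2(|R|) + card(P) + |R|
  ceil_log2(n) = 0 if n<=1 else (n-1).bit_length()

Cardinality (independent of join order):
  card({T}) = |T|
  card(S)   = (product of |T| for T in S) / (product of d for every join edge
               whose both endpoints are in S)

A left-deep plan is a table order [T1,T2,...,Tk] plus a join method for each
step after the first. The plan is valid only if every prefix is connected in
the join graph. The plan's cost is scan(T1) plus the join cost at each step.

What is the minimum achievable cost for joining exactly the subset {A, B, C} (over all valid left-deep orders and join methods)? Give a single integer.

Selinger DP over subsets of {A,B,C}:
  {B}: scan cost=40, card=40
  {C}: scan cost=150, card=150
  {A}: scan cost=400, card=400
  {BC}: card=600; try (B,hash)→780, (B,nl_idx)→1650, (C,merge)→1670, (B,merge)→1780, (C,hash)→2480, (C,nl)→6040 …(+1); best=780 via (B,hash)
  {AC}: card=4000; try (C,hash)→3200, (A,merge)→5500, (A,nl_idx)→5500, (C,merge)→5750, (A,hash)→7500, (A,nl)→60150 …(+1); best=3200 via (C,hash)
  {ABC}: card=16000; try (B,hash)→7680, (A,hash)→8580, (A,merge)→11380, (A,nl_idx)→22180, (B,nl_idx)→43200, (B,merge)→55480 …(+2); best=7680 via (B,hash)

7680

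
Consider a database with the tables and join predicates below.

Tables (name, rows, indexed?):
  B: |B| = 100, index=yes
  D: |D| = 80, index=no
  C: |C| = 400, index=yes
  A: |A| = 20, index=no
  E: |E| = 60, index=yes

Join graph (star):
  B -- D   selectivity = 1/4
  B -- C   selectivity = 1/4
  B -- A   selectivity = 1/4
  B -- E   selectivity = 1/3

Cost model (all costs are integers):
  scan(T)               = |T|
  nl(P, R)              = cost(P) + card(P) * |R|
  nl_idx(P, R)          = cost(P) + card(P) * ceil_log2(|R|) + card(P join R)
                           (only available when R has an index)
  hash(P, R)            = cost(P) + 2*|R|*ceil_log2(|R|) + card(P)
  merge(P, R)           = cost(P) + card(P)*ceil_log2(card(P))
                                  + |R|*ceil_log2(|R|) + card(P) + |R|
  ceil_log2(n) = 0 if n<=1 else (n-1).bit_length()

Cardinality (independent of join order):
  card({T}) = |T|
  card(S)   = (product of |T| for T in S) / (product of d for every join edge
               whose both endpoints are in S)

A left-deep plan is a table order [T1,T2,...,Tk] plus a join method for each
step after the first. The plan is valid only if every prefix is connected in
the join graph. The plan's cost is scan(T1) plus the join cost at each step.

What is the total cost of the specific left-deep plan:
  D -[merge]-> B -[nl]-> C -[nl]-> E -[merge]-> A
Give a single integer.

step 1: scan D: cost=80, card=80
step 2: join B via merge
    card(P join B) = 80*100/(4) = 2000
    cost = 80 + 80*7 + 100*7 + 80 + 100 = 1520
step 3: join C via nl
    card(P join C) = 2000*400/(4) = 200000
    cost = 1520 + 2000*400 = 801520
step 4: join E via nl
    card(P join E) = 200000*60/(3) = 4000000
    cost = 801520 + 200000*60 = 12801520
step 5: join A via merge
    card(P join A) = 4000000*20/(4) = 20000000
    cost = 12801520 + 4000000*22 + 20*5 + 4000000 + 20 = 104801640

104801640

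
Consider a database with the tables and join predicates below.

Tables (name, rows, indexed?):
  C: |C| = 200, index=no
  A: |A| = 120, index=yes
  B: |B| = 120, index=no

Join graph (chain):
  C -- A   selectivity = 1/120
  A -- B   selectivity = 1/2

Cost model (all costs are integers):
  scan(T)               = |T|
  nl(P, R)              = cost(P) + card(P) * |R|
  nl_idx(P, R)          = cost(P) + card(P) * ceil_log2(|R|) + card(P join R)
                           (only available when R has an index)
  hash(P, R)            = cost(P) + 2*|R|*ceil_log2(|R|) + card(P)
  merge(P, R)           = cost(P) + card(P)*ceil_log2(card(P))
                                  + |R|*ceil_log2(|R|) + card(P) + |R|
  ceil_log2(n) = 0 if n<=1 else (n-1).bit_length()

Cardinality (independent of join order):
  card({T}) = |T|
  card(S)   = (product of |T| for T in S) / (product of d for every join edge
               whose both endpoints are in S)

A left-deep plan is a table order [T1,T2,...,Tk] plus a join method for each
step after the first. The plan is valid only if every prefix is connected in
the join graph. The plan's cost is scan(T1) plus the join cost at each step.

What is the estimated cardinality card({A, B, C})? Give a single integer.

12000

Tables in S: A(120), B(120), C(200)
Edges inside S: C-A(d=120), A-B(d=2)
numerator = 120 * 120 * 200 = 2880000
denominator = 120 * 2 = 240
card(S) = 2880000 / 240 = 12000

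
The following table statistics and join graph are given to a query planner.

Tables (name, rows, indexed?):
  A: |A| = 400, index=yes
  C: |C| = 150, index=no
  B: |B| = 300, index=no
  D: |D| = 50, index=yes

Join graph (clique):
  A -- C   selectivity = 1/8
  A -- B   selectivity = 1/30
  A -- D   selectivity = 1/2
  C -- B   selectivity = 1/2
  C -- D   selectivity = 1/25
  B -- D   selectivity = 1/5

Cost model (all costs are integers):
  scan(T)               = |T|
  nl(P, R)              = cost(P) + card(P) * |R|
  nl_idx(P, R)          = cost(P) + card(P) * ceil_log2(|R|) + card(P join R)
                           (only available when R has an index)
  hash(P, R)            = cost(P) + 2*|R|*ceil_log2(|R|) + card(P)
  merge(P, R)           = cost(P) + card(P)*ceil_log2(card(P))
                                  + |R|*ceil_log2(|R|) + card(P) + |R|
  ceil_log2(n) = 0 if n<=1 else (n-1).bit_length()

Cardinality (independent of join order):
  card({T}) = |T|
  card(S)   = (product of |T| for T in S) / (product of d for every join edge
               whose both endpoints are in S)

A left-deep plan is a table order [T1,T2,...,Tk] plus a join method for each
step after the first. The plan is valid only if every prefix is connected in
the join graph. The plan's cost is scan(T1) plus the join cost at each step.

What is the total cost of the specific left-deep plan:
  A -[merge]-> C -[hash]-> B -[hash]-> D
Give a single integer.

56750

step 1: scan A: cost=400, card=400
step 2: join C via merge
    card(P join C) = 400*150/(8) = 7500
    cost = 400 + 400*9 + 150*8 + 400 + 150 = 5750
step 3: join B via hash
    card(P join B) = 7500*300/(30*2) = 37500
    cost = 5750 + 2*300*9 + 7500 = 18650
step 4: join D via hash
    card(P join D) = 37500*50/(2*25*5) = 7500
    cost = 18650 + 2*50*6 + 37500 = 56750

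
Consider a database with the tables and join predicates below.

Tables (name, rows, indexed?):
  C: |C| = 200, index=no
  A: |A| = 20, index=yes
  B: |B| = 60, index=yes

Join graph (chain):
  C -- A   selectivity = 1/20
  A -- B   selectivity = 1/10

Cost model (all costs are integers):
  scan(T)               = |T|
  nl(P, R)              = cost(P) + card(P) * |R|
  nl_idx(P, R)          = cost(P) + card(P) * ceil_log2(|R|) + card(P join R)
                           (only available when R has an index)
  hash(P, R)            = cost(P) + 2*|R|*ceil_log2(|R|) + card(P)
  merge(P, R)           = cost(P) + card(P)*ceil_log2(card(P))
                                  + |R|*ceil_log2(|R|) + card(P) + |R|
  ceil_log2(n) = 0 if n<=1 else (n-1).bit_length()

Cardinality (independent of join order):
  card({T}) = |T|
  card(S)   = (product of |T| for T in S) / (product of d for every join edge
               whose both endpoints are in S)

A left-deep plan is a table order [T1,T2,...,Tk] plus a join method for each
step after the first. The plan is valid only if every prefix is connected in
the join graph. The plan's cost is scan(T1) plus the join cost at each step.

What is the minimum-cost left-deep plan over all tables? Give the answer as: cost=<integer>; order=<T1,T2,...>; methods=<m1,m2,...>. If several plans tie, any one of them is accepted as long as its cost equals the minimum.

Selinger DP (subsets sized 1..n):
  {C}: scan cost=200, card=200
  {A}: scan cost=20, card=20
  {B}: scan cost=60, card=60
  {AC}: card=200; try (A,hash)→600, (A,nl_idx)→1400, (C,merge)→1940, (A,merge)→2120, (C,hash)→3240, (C,nl)→4020 …(+1); best=600 via (A,hash)
  {AB}: card=120; try (B,nl_idx)→260, (A,hash)→320, (A,nl_idx)→480, (B,merge)→560, (A,merge)→600, (B,hash)→760 …(+2); best=260 via (B,nl_idx)
  {ABC}: card=1200; try (B,hash)→1520, (B,merge)→2820, (B,nl_idx)→3000, (C,merge)→3020, (C,hash)→3580, (B,nl)→12600 …(+1); best=1520 via (B,hash)

cost=1520; order=C,A,B; methods=hash,hash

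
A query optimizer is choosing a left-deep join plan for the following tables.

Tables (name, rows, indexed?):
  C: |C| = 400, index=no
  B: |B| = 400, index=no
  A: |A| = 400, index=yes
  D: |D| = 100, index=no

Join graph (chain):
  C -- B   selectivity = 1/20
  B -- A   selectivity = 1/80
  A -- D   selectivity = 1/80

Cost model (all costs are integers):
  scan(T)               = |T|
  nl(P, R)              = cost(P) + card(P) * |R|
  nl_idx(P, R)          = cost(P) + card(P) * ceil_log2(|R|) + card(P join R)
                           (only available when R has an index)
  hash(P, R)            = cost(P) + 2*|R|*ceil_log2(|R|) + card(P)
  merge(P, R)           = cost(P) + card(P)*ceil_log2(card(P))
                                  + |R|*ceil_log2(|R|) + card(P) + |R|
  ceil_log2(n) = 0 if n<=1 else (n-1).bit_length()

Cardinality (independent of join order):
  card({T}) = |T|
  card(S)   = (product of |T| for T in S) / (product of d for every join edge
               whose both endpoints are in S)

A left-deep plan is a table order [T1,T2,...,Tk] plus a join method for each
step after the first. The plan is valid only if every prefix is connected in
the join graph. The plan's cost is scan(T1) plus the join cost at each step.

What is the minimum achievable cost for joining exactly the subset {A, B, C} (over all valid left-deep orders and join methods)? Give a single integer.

15200

Selinger DP over subsets of {A,B,C}:
  {C}: scan cost=400, card=400
  {B}: scan cost=400, card=400
  {A}: scan cost=400, card=400
  {BC}: card=8000; try (C,hash)→8000, (B,hash)→8000, (C,merge)→8400, (B,merge)→8400, (C,nl)→160400, (B,nl)→160400; best=8000 via (C,hash)
  {AB}: card=2000; try (A,nl_idx)→6000, (B,hash)→8000, (A,hash)→8000, (B,merge)→8400, (A,merge)→8400, (B,nl)→160400 …(+1); best=6000 via (A,nl_idx)
  {ABC}: card=40000; try (C,hash)→15200, (A,hash)→23200, (C,merge)→34000, (A,nl_idx)→120000, (A,merge)→124000, (C,nl)→806000 …(+1); best=15200 via (C,hash)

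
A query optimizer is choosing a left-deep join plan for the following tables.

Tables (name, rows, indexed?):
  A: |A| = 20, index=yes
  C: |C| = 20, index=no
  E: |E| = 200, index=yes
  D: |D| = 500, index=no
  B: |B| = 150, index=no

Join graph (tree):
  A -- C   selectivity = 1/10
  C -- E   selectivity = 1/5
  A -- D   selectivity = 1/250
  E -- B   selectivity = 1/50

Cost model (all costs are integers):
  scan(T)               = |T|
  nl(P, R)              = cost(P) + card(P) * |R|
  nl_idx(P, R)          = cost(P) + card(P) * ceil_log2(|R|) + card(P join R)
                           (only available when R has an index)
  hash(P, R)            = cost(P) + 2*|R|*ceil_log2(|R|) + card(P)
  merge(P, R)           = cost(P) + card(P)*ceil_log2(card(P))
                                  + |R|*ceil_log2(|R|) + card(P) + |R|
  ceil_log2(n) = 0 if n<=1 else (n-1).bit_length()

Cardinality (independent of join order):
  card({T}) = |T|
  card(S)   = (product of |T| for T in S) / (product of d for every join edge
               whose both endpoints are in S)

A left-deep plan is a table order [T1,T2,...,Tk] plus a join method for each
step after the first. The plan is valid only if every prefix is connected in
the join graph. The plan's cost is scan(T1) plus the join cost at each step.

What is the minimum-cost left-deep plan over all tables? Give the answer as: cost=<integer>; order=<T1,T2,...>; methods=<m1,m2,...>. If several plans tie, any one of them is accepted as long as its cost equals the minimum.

Selinger DP (subsets sized 1..n):
  {A}: scan cost=20, card=20
  {C}: scan cost=20, card=20
  {E}: scan cost=200, card=200
  {D}: scan cost=500, card=500
  {B}: scan cost=150, card=150
  {AC}: card=40; try (A,nl_idx)→160, (C,hash)→240, (A,hash)→240, (C,merge)→260, (A,merge)→260, (C,nl)→420 …(+1); best=160 via (A,nl_idx)
  {AD}: card=40; try (A,hash)→1200, (A,nl_idx)→3040, (D,merge)→5140, (A,merge)→5620, (D,hash)→9040, (D,nl)→10020 …(+1); best=1200 via (A,hash)
  {CE}: card=800; try (C,hash)→600, (E,nl_idx)→980, (E,merge)→1940, (C,merge)→2120, (E,hash)→3240, (E,nl)→4020 …(+1); best=600 via (C,hash)
  {BE}: card=600; try (E,nl_idx)→1950, (B,hash)→2800, (E,merge)→3300, (B,merge)→3350, (E,hash)→3500, (E,nl)→30150 …(+1); best=1950 via (E,nl_idx)
  {ACE}: card=1600; try (A,hash)→1600, (E,nl_idx)→2080, (E,merge)→2240, (E,hash)→3400, (A,nl_idx)→6200, (E,nl)→8160 …(+2); best=1600 via (A,hash)
  {ACD}: card=80; try (C,hash)→1440, (C,merge)→1600, (C,nl)→2000, (D,merge)→5440, (D,hash)→9200, (D,nl)→20160; best=1440 via (C,hash)
  {BCE}: card=2400; try (C,hash)→2750, (B,hash)→3800, (C,merge)→8670, (B,merge)→10750, (C,nl)→13950, (B,nl)→120600; best=2750 via (C,hash)
  {ACDE}: card=3200; try (E,merge)→3880, (E,hash)→4720, (E,nl_idx)→5280, (D,hash)→12200, (E,nl)→17440, (D,merge)→25800 …(+1); best=3880 via (E,merge)
  {ABCE}: card=4800; try (A,hash)→5350, (B,hash)→5600, (A,nl_idx)→19550, (B,merge)→22150, (A,merge)→34070, (A,nl)→50750 …(+1); best=5350 via (A,hash)
  {ABCDE}: card=9600; try (B,hash)→9480, (D,hash)→19150, (B,merge)→46830, (D,merge)→77550, (B,nl)→483880, (D,nl)→2405350; best=9480 via (B,hash)

cost=9480; order=D,A,C,E,B; methods=hash,hash,merge,hash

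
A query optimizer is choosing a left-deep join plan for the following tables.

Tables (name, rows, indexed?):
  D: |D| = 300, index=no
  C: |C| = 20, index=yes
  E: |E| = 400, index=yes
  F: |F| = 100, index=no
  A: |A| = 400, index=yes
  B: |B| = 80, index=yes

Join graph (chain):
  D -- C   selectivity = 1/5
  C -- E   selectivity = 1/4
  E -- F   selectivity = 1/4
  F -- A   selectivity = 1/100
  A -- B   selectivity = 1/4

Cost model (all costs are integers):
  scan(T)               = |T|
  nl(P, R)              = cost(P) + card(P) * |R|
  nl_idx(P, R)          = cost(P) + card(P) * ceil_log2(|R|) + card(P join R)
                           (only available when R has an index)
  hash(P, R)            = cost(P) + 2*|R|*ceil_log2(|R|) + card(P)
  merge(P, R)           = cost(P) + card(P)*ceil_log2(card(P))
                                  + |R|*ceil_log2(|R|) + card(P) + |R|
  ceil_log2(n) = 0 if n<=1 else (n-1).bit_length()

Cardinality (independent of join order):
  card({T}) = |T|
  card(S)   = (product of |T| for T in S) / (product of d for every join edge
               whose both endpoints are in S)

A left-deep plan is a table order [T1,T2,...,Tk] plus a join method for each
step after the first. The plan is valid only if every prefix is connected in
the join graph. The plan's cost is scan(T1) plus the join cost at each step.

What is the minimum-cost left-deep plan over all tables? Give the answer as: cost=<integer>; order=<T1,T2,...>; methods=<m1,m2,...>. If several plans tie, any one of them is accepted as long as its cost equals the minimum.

Selinger DP (subsets sized 1..n):
  {D}: scan cost=300, card=300
  {C}: scan cost=20, card=20
  {E}: scan cost=400, card=400
  {F}: scan cost=100, card=100
  {A}: scan cost=400, card=400
  {B}: scan cost=80, card=80
  {CD}: card=1200; try (C,hash)→800, (C,nl_idx)→3000, (D,merge)→3140, (C,merge)→3420, (D,hash)→5440, (D,nl)→6020 …(+1); best=800 via (C,hash)
  {CE}: card=2000; try (C,hash)→1000, (E,nl_idx)→2200, (E,merge)→4140, (C,nl_idx)→4400, (C,merge)→4520, (E,hash)→7240 …(+2); best=1000 via (C,hash)
  {EF}: card=10000; try (F,hash)→2200, (E,merge)→4900, (F,merge)→5200, (E,hash)→7400, (E,nl_idx)→11000, (E,nl)→40100 …(+1); best=2200 via (F,hash)
  {AF}: card=400; try (A,nl_idx)→1400, (F,hash)→2200, (A,merge)→4900, (F,merge)→5200, (A,hash)→7400, (A,nl)→40100 …(+1); best=1400 via (A,nl_idx)
  {AB}: card=8000; try (B,hash)→1920, (A,merge)→4720, (B,merge)→5040, (A,hash)→7360, (A,nl_idx)→8800, (B,nl_idx)→11200 …(+2); best=1920 via (B,hash)
  {CDE}: card=120000; try (D,hash)→8400, (E,hash)→9200, (E,merge)→19200, (D,merge)→28000, (E,nl_idx)→131600, (E,nl)→480800 …(+1); best=8400 via (D,hash)
  {CEF}: card=50000; try (F,hash)→4400, (C,hash)→12400, (F,merge)→25800, (C,nl_idx)→102200, (C,merge)→152320, (F,nl)→201000 …(+1); best=4400 via (F,hash)
  {AEF}: card=40000; try (E,hash)→9000, (E,merge)→9400, (A,hash)→19400, (E,nl_idx)→45000, (A,nl_idx)→132200, (A,merge)→156200 …(+2); best=9000 via (E,hash)
  {ABF}: card=8000; try (B,hash)→2920, (B,merge)→6040, (F,hash)→11320, (B,nl_idx)→12200, (B,nl)→33400, (F,merge)→114720 …(+1); best=2920 via (B,hash)
  {CDEF}: card=3000000; try (D,hash)→59800, (F,hash)→129800, (D,merge)→857400, (F,merge)→2169200, (F,nl)→12008400, (D,nl)→15004400; best=59800 via (D,hash)
  {ACEF}: card=200000; try (C,hash)→49200, (A,hash)→61600, (C,nl_idx)→409000, (A,nl_idx)→654400, (C,merge)→689120, (C,nl)→809000 …(+2); best=49200 via (C,hash)
  {ABEF}: card=800000; try (E,hash)→18120, (B,hash)→50120, (E,merge)→118920, (B,merge)→689640, (E,nl_idx)→874920, (B,nl_idx)→1089000 …(+2); best=18120 via (E,hash)
  {ACDEF}: card=12000000; try (D,hash)→254600, (A,hash)→3067000, (D,merge)→3852200, (A,nl_idx)→39059800, (D,nl)→60049200, (A,merge)→69063800 …(+1); best=254600 via (D,hash)
  {ABCEF}: card=4000000; try (B,hash)→250320, (C,hash)→818320, (B,merge)→3849840, (B,nl_idx)→5449200, (C,nl_idx)→8018120, (C,nl)→16018120 …(+2); best=250320 via (B,hash)
  {ABCDEF}: card=240000000; try (D,hash)→4255720, (B,hash)→12255720, (D,merge)→92253320, (B,merge)→300255240, (B,nl_idx)→324254600, (B,nl)→960254600 …(+1); best=4255720 via (D,hash)

cost=4255720; order=F,A,E,C,B,D; methods=nl_idx,hash,hash,hash,hash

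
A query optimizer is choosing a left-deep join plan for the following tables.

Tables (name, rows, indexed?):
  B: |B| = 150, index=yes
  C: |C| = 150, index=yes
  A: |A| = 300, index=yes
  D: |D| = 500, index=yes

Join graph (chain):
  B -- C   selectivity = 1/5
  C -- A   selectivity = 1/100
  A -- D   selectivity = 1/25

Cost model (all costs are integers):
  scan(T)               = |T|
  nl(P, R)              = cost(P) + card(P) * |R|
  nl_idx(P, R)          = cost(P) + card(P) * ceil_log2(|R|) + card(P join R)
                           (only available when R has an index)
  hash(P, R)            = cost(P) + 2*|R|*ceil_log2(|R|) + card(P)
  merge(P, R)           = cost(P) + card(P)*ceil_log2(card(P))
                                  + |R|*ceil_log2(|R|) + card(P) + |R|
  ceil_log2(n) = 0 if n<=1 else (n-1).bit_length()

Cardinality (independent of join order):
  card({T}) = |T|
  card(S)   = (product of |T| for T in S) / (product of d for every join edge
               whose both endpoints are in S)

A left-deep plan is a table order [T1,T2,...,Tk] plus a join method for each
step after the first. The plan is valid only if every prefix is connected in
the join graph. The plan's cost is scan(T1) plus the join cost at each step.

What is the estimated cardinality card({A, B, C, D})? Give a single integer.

270000

Tables in S: A(300), B(150), C(150), D(500)
Edges inside S: B-C(d=5), C-A(d=100), A-D(d=25)
numerator = 300 * 150 * 150 * 500 = 3375000000
denominator = 5 * 100 * 25 = 12500
card(S) = 3375000000 / 12500 = 270000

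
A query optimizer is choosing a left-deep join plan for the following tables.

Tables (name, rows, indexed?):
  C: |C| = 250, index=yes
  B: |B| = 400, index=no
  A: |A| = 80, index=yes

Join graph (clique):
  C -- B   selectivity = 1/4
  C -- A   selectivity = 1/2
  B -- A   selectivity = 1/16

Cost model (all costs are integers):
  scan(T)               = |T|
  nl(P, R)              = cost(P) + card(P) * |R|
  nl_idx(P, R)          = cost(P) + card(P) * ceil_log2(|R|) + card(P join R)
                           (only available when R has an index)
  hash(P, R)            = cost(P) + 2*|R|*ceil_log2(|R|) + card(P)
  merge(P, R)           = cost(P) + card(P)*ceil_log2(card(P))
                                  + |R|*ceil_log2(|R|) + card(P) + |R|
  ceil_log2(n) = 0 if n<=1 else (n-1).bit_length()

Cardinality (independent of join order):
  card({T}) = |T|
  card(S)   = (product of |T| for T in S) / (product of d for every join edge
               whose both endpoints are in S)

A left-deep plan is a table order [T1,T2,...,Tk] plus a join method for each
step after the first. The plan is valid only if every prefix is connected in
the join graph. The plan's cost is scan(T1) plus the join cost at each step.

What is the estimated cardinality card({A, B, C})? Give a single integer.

62500

Tables in S: A(80), B(400), C(250)
Edges inside S: C-B(d=4), C-A(d=2), B-A(d=16)
numerator = 80 * 400 * 250 = 8000000
denominator = 4 * 2 * 16 = 128
card(S) = 8000000 / 128 = 62500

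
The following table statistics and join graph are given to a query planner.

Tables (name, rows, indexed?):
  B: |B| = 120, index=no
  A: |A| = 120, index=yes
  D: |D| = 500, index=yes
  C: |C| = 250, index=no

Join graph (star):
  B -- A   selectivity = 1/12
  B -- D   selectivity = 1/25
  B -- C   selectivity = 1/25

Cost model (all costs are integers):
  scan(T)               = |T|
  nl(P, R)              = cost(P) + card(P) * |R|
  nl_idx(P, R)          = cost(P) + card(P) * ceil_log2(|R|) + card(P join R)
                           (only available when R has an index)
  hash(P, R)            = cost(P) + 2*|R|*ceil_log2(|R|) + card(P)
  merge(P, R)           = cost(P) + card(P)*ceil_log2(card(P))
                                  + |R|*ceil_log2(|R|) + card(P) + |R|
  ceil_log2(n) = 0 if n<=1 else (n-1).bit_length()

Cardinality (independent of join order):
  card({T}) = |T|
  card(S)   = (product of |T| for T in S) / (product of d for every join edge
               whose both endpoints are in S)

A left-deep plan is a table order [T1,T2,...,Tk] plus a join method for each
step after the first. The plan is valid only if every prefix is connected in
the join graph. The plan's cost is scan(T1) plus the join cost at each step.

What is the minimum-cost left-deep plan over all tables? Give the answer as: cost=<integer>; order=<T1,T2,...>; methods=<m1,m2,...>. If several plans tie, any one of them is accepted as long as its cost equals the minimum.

cost=26060; order=C,B,A,D; methods=hash,hash,hash

Selinger DP (subsets sized 1..n):
  {B}: scan cost=120, card=120
  {A}: scan cost=120, card=120
  {D}: scan cost=500, card=500
  {C}: scan cost=250, card=250
  {AB}: card=1200; try (B,hash)→1920, (A,hash)→1920, (B,merge)→2040, (A,merge)→2040, (A,nl_idx)→2160, (B,nl)→14520 …(+1); best=1920 via (B,hash)
  {BD}: card=2400; try (B,hash)→2680, (D,nl_idx)→3600, (D,merge)→6080, (B,merge)→6460, (D,hash)→9240, (D,nl)→60120 …(+1); best=2680 via (B,hash)
  {BC}: card=1200; try (B,hash)→2180, (C,merge)→3330, (B,merge)→3460, (C,hash)→4240, (C,nl)→30120, (B,nl)→30250; best=2180 via (B,hash)
  {ABD}: card=24000; try (A,hash)→6760, (D,hash)→12120, (D,merge)→21320, (A,merge)→34840, (D,nl_idx)→36720, (A,nl_idx)→43480 …(+2); best=6760 via (A,hash)
  {ABC}: card=12000; try (A,hash)→5060, (C,hash)→7120, (A,merge)→17540, (C,merge)→18570, (A,nl_idx)→22580, (A,nl)→146180 …(+1); best=5060 via (A,hash)
  {BCD}: card=24000; try (C,hash)→9080, (D,hash)→12380, (D,merge)→21580, (C,merge)→36130, (D,nl_idx)→36980, (D,nl)→602180 …(+1); best=9080 via (C,hash)
  {ABCD}: card=240000; try (D,hash)→26060, (C,hash)→34760, (A,hash)→34760, (D,merge)→190060, (D,nl_idx)→353060, (C,merge)→393010 …(+5); best=26060 via (D,hash)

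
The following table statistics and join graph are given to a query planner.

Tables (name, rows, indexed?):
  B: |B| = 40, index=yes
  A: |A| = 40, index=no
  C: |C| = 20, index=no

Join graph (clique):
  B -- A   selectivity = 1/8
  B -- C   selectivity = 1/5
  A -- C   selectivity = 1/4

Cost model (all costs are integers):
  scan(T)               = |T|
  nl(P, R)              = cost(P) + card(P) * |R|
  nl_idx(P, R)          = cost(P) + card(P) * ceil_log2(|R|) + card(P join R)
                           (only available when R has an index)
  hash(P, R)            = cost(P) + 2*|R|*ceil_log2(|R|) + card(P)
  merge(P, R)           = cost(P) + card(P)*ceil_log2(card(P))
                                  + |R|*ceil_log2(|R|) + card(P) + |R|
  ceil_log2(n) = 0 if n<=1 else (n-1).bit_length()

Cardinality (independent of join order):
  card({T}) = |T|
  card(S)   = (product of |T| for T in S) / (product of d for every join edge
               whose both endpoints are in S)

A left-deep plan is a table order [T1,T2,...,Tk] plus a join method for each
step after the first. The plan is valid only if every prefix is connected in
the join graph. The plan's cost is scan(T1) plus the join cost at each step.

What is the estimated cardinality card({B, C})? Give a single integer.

160

Tables in S: B(40), C(20)
Edges inside S: B-C(d=5)
numerator = 40 * 20 = 800
denominator = 5 = 5
card(S) = 800 / 5 = 160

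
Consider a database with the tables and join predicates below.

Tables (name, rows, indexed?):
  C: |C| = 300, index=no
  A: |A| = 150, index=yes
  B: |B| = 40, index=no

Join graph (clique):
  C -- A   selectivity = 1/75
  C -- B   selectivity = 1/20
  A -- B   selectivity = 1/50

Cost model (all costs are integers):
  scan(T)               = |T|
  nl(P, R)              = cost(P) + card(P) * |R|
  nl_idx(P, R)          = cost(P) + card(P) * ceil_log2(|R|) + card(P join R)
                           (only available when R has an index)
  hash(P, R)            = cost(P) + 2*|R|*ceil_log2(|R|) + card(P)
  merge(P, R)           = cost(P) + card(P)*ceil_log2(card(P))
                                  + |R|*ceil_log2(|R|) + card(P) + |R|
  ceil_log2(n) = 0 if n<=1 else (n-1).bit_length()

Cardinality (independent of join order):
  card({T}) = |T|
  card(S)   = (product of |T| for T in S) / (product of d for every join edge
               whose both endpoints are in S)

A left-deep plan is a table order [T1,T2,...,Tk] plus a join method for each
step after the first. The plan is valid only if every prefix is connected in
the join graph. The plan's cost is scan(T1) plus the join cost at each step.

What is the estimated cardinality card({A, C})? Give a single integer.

600

Tables in S: A(150), C(300)
Edges inside S: C-A(d=75)
numerator = 150 * 300 = 45000
denominator = 75 = 75
card(S) = 45000 / 75 = 600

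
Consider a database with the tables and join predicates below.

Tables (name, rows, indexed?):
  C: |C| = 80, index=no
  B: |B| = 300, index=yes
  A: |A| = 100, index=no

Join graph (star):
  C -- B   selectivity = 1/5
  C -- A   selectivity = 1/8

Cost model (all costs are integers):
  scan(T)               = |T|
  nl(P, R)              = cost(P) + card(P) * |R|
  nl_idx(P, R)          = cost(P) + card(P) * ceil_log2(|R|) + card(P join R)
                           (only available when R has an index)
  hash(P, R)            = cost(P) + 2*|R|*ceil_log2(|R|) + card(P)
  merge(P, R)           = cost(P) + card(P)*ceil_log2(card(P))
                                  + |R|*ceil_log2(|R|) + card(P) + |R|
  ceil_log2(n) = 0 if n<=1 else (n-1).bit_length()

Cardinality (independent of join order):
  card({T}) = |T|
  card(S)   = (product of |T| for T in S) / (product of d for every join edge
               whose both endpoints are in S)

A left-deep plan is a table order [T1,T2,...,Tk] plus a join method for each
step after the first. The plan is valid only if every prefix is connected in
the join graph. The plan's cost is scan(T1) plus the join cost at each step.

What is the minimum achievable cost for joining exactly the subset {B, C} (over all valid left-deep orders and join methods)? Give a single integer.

1720

Selinger DP over subsets of {B,C}:
  {C}: scan cost=80, card=80
  {B}: scan cost=300, card=300
  {BC}: card=4800; try (C,hash)→1720, (B,merge)→3720, (C,merge)→3940, (B,hash)→5560, (B,nl_idx)→5600, (B,nl)→24080 …(+1); best=1720 via (C,hash)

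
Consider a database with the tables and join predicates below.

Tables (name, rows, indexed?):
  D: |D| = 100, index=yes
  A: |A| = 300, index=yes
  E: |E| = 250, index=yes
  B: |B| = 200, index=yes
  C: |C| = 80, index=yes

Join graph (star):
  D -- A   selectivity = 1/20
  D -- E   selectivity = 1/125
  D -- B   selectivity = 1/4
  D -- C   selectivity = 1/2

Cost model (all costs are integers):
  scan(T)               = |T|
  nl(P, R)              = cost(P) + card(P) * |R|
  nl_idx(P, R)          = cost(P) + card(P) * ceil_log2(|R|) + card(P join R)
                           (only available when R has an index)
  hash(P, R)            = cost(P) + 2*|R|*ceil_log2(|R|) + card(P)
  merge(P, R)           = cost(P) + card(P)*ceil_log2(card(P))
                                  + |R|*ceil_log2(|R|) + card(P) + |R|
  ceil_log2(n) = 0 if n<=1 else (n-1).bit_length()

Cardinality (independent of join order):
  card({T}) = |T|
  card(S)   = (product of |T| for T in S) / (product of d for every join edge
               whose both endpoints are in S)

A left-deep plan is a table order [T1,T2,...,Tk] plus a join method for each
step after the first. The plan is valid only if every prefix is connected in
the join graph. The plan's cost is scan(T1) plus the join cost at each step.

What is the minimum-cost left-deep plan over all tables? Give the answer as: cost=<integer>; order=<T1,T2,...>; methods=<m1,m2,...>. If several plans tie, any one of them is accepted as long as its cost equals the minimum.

Selinger DP (subsets sized 1..n):
  {D}: scan cost=100, card=100
  {A}: scan cost=300, card=300
  {E}: scan cost=250, card=250
  {B}: scan cost=200, card=200
  {C}: scan cost=80, card=80
  {AD}: card=1500; try (D,hash)→2000, (A,nl_idx)→2500, (D,nl_idx)→3900, (A,merge)→3900, (D,merge)→4100, (A,hash)→5600 …(+2); best=2000 via (D,hash)
  {DE}: card=200; try (E,nl_idx)→1100, (D,hash)→1900, (D,nl_idx)→2200, (E,merge)→3150, (D,merge)→3300, (E,hash)→4200 …(+2); best=1100 via (E,nl_idx)
  {BD}: card=5000; try (D,hash)→1800, (B,merge)→2700, (D,merge)→2800, (B,hash)→3400, (B,nl_idx)→5900, (D,nl_idx)→6600 …(+2); best=1800 via (D,hash)
  {CD}: card=4000; try (C,hash)→1320, (D,merge)→1520, (C,merge)→1540, (D,hash)→1560, (D,nl_idx)→4640, (C,nl_idx)→4800 …(+2); best=1320 via (C,hash)
  {ADE}: card=3000; try (A,merge)→5900, (A,nl_idx)→5900, (A,hash)→6700, (E,hash)→7500, (E,nl_idx)→17000, (E,merge)→22250 …(+2); best=5900 via (A,merge)
  {ABD}: card=75000; try (B,hash)→6700, (A,hash)→12200, (B,merge)→21800, (A,merge)→74800, (B,nl_idx)→89000, (A,nl_idx)→121800 …(+2); best=6700 via (B,hash)
  {ACD}: card=60000; try (C,hash)→4620, (A,hash)→10720, (C,merge)→20640, (A,merge)→56320, (C,nl_idx)→72500, (A,nl_idx)→97320 …(+2); best=4620 via (C,hash)
  {BDE}: card=10000; try (B,hash)→4500, (B,merge)→4700, (E,hash)→10800, (B,nl_idx)→12700, (B,nl)→41100, (E,nl_idx)→51800 …(+2); best=4500 via (B,hash)
  {CDE}: card=8000; try (C,hash)→2420, (C,merge)→3540, (E,hash)→9320, (C,nl_idx)→10500, (C,nl)→17100, (E,nl_idx)→41320 …(+2); best=2420 via (C,hash)
  {BCD}: card=200000; try (C,hash)→7920, (B,hash)→8520, (B,merge)→55120, (C,merge)→72440, (B,nl_idx)→233320, (C,nl_idx)→236800 …(+2); best=7920 via (C,hash)
  {ABDE}: card=150000; try (B,hash)→12100, (A,hash)→19900, (B,merge)→46700, (E,hash)→85700, (A,merge)→157500, (B,nl_idx)→179900 …(+6); best=12100 via (B,hash)
  {ACDE}: card=120000; try (C,hash)→10020, (A,hash)→15820, (C,merge)→45540, (E,hash)→68620, (A,merge)→117420, (C,nl_idx)→146900 …(+6); best=10020 via (C,hash)
  {ABCD}: card=3000000; try (B,hash)→67820, (C,hash)→82820, (A,hash)→213320, (B,merge)→1026420, (C,merge)→1357340, (B,nl_idx)→3484620 …(+6); best=67820 via (B,hash)
  {BCDE}: card=400000; try (B,hash)→13620, (C,hash)→15620, (B,merge)→116220, (C,merge)→155140, (E,hash)→211920, (B,nl_idx)→466420 …(+6); best=13620 via (B,hash)
  {ABCDE}: card=6000000; try (B,hash)→133220, (C,hash)→163220, (A,hash)→419020, (B,merge)→2171820, (C,merge)→2862740, (E,hash)→3071820 …(+10); best=133220 via (B,hash)

cost=133220; order=D,E,A,C,B; methods=nl_idx,merge,hash,hash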